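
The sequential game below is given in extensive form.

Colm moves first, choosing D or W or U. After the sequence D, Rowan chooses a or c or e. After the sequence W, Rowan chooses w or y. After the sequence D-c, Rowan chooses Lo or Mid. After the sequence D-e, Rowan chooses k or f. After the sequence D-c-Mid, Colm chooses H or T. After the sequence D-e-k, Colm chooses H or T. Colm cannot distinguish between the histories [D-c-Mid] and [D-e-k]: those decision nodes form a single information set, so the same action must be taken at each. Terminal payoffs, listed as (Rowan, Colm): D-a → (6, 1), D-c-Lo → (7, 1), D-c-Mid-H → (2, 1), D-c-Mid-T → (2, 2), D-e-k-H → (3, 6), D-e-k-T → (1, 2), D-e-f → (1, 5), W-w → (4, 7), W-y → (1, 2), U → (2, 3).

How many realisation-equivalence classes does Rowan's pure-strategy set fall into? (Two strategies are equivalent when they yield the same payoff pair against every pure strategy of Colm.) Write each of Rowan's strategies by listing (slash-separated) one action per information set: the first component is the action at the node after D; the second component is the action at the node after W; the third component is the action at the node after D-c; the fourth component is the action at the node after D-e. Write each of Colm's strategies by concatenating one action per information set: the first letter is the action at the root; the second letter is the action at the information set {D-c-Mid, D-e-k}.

10

Rowan has 24 pure strategies: a/w/Lo/k, a/w/Lo/f, a/w/Mid/k, a/w/Mid/f, a/y/Lo/k, a/y/Lo/f, a/y/Mid/k, a/y/Mid/f, c/w/Lo/k, c/w/Lo/f, c/w/Mid/k, c/w/Mid/f, c/y/Lo/k, c/y/Lo/f, c/y/Mid/k, c/y/Mid/f, e/w/Lo/k, e/w/Lo/f, e/w/Mid/k, e/w/Mid/f, e/y/Lo/k, e/y/Lo/f, e/y/Mid/k, e/y/Mid/f. Columns: DH, DT, WH, WT, UH, UT.
{a/w/Lo/k, a/w/Lo/f, a/w/Mid/k, a/w/Mid/f} → row (6,1) (6,1) (4,7) (4,7) (2,3) (2,3)
{a/y/Lo/k, a/y/Lo/f, a/y/Mid/k, a/y/Mid/f} → row (6,1) (6,1) (1,2) (1,2) (2,3) (2,3)
{c/w/Lo/k, c/w/Lo/f} → row (7,1) (7,1) (4,7) (4,7) (2,3) (2,3)
{c/w/Mid/k, c/w/Mid/f} → row (2,1) (2,2) (4,7) (4,7) (2,3) (2,3)
{c/y/Lo/k, c/y/Lo/f} → row (7,1) (7,1) (1,2) (1,2) (2,3) (2,3)
{c/y/Mid/k, c/y/Mid/f} → row (2,1) (2,2) (1,2) (1,2) (2,3) (2,3)
{e/w/Lo/k, e/w/Mid/k} → row (3,6) (1,2) (4,7) (4,7) (2,3) (2,3)
{e/w/Lo/f, e/w/Mid/f} → row (1,5) (1,5) (4,7) (4,7) (2,3) (2,3)
{e/y/Lo/k, e/y/Mid/k} → row (3,6) (1,2) (1,2) (1,2) (2,3) (2,3)
{e/y/Lo/f, e/y/Mid/f} → row (1,5) (1,5) (1,2) (1,2) (2,3) (2,3)
That's 10 distinct rows out of 24 strategies.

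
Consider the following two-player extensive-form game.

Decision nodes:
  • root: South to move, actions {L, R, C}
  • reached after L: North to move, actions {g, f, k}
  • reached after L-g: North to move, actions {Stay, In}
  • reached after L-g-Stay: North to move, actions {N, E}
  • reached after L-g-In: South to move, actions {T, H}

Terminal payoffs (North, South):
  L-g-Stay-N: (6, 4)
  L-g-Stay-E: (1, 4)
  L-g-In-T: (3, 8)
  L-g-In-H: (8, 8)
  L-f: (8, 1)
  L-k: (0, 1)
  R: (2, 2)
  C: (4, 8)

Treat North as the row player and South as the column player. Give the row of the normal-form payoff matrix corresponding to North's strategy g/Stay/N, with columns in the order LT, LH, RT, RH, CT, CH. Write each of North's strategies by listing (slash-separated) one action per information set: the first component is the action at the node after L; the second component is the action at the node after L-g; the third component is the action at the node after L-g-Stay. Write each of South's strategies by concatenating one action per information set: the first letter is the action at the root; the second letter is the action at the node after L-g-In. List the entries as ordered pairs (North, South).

vs LT: South plays L → North plays g at [L] → North plays Stay at [L-g] → North plays N at [L-g-Stay] → (6, 4)
vs LH: South plays L → North plays g at [L] → North plays Stay at [L-g] → North plays N at [L-g-Stay] → (6, 4)
vs RT: South plays R → (2, 2)
vs RH: South plays R → (2, 2)
vs CT: South plays C → (4, 8)
vs CH: South plays C → (4, 8)

(6,4) (6,4) (2,2) (2,2) (4,8) (4,8)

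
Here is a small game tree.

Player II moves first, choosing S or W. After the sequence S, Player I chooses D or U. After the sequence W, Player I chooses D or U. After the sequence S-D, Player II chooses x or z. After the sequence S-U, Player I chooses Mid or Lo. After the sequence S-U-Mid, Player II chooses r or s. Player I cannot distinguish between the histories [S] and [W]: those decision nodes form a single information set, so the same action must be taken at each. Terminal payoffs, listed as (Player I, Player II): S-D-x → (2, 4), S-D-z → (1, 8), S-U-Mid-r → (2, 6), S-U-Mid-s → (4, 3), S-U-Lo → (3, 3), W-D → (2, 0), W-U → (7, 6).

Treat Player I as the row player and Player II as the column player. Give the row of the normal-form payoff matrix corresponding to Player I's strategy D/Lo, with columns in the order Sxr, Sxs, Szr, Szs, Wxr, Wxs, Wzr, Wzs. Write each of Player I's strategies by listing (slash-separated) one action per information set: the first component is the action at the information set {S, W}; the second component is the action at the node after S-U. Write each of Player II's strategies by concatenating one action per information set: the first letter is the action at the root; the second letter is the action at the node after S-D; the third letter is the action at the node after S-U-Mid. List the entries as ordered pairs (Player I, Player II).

vs Sxr: Player II plays S → Player I plays D at [S] → Player II plays x at [S-D] → (2, 4)
vs Sxs: Player II plays S → Player I plays D at [S] → Player II plays x at [S-D] → (2, 4)
vs Szr: Player II plays S → Player I plays D at [S] → Player II plays z at [S-D] → (1, 8)
vs Szs: Player II plays S → Player I plays D at [S] → Player II plays z at [S-D] → (1, 8)
vs Wxr: Player II plays W → Player I plays D at [W] → (2, 0)
vs Wxs: Player II plays W → Player I plays D at [W] → (2, 0)
vs Wzr: Player II plays W → Player I plays D at [W] → (2, 0)
vs Wzs: Player II plays W → Player I plays D at [W] → (2, 0)

(2,4) (2,4) (1,8) (1,8) (2,0) (2,0) (2,0) (2,0)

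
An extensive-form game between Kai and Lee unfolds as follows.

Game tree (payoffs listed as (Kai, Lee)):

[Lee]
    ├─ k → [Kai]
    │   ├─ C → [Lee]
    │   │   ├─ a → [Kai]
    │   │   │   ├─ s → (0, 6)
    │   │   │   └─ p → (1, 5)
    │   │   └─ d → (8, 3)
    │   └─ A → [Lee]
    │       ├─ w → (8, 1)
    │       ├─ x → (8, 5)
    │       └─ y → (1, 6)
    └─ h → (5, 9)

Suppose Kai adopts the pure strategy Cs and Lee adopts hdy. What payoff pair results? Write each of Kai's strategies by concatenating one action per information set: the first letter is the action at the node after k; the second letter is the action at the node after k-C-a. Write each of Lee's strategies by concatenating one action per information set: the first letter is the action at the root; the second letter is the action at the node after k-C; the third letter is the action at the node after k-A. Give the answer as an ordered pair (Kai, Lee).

(5, 9)

Trace the play path from the root:
  Lee plays h
→ terminal payoff (5, 9).
(Kai's choice at the node after k is never reached on this path, so it doesn't affect the outcome.)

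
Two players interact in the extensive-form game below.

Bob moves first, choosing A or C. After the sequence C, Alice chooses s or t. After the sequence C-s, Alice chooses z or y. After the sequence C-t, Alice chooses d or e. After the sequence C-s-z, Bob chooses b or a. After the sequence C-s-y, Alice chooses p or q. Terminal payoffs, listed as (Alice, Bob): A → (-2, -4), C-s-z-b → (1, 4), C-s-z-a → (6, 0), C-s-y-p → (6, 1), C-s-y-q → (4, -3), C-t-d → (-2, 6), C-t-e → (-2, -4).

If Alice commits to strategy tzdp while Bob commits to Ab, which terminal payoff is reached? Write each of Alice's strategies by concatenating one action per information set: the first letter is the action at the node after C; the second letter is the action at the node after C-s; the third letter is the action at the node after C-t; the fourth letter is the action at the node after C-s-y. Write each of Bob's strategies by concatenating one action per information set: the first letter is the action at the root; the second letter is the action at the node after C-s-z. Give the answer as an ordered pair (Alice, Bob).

Trace the play path from the root:
  Bob plays A
→ terminal payoff (-2, -4).
(Alice's choice at the node after C is never reached on this path, so it doesn't affect the outcome.)

(-2, -4)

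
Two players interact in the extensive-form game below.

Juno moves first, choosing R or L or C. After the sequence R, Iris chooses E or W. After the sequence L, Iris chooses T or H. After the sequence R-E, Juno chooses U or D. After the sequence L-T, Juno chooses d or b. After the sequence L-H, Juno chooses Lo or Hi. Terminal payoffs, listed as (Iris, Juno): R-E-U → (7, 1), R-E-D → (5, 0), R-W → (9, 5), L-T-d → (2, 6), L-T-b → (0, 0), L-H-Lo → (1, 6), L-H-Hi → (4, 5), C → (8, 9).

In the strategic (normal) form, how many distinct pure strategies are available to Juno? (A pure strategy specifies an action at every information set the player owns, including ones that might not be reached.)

24

Juno owns the root with actions {R, L, C} — three choices.
Juno owns the node after R-E with actions {U, D} — two choices.
Juno owns the node after L-T with actions {d, b} — two choices.
Juno owns the node after L-H with actions {Lo, Hi} — two choices.
A pure strategy fixes one action at each information set independently, so the count is the product 3 × 2 × 2 × 2 = 24.
(For reference, Iris has 4 pure strategies, giving a 24×4 normal-form matrix.)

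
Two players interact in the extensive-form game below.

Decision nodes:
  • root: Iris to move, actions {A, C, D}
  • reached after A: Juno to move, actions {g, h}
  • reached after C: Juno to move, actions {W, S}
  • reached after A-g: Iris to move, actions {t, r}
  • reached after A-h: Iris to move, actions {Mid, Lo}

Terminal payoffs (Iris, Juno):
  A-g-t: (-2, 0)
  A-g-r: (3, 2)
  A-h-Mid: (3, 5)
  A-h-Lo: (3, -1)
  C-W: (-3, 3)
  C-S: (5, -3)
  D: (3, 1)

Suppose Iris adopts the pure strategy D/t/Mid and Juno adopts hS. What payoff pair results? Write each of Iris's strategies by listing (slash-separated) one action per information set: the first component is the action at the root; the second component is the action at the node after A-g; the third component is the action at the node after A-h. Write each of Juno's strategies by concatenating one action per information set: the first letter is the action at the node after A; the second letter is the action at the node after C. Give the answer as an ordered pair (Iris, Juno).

(3, 1)

Trace the play path from the root:
  Iris plays D
→ terminal payoff (3, 1).
(Iris's choice at the node after A-g is never reached on this path, so it doesn't affect the outcome.)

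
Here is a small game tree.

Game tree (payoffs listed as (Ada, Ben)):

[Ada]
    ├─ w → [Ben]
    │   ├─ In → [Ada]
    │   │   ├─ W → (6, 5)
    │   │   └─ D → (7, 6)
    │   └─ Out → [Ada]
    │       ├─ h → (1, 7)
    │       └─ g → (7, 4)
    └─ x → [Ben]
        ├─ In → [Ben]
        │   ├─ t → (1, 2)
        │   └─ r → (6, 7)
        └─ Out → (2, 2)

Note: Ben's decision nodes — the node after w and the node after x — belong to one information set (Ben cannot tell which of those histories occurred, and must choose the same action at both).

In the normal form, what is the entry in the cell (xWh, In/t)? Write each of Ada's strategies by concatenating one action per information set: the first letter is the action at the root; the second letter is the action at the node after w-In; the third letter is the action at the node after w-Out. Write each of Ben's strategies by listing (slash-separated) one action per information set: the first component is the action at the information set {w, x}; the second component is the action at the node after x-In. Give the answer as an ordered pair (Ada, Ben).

Trace the play path from the root:
  Ada plays x
  Ben plays In at [x]
  Ben plays t at [x-In]
→ terminal payoff (1, 2).
(Ada's choice at the node after w-In is never reached on this path, so it doesn't affect the outcome.)

(1, 2)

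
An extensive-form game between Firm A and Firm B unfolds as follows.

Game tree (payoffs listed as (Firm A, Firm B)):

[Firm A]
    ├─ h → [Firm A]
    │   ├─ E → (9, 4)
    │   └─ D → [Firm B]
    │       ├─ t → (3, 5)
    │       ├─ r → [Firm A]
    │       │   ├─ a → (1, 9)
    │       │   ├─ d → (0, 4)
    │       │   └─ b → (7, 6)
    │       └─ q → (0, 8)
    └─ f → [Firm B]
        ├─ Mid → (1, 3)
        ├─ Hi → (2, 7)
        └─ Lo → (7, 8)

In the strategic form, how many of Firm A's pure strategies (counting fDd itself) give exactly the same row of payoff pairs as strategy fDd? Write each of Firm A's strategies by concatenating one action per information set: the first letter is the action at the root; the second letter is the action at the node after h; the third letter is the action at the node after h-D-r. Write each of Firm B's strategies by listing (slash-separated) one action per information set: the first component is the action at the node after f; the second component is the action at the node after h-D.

Row for fDd (columns Mid/t, Mid/r, Mid/q, Hi/t, Hi/r, Hi/q, Lo/t, Lo/r, Lo/q): (1,3) (1,3) (1,3) (2,7) (2,7) (2,7) (7,8) (7,8) (7,8).
Under fDd, Firm A's choice at the node after h and at the node after h-D-r can never be reached regardless of what Firm B does, so varying those choices leaves every outcome unchanged.
Holding the reachable choices fixed and varying the unreachable ones freely already gives 2 × 3 = 6 equivalent strategies.
No other strategy reproduces this row, so those 6 are the full class: fEa, fEd, fEb, fDa, fDd, fDb.

6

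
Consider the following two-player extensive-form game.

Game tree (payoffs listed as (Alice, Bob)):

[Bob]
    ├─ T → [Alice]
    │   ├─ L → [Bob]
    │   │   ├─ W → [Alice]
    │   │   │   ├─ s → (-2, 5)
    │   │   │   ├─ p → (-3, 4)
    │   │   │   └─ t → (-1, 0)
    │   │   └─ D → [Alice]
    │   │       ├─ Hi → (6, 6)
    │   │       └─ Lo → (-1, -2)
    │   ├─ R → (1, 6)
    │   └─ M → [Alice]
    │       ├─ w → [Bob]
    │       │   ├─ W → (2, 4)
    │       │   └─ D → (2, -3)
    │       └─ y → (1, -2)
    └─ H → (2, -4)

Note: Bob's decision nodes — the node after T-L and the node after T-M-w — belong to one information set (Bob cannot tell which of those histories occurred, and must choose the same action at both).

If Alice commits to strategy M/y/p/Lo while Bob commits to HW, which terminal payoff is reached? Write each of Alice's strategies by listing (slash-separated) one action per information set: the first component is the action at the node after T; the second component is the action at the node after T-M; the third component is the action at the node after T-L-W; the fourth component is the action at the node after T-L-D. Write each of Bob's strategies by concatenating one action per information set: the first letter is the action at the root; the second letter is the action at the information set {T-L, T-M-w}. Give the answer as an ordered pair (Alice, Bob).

Trace the play path from the root:
  Bob plays H
→ terminal payoff (2, -4).
(Alice's choice at the node after T is never reached on this path, so it doesn't affect the outcome.)

(2, -4)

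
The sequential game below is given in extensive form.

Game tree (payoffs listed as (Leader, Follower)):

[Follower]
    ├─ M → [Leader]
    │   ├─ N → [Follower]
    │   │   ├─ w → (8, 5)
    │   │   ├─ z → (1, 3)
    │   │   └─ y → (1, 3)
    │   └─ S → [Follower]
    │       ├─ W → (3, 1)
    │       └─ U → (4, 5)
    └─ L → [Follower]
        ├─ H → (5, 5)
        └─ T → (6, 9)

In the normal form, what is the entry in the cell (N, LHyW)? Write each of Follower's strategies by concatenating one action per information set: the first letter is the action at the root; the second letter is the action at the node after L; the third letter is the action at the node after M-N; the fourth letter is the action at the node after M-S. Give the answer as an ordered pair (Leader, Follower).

Trace the play path from the root:
  Follower plays L
  Follower plays H at [L]
→ terminal payoff (5, 5).
(Leader's choice at the node after M is never reached on this path, so it doesn't affect the outcome.)

(5, 5)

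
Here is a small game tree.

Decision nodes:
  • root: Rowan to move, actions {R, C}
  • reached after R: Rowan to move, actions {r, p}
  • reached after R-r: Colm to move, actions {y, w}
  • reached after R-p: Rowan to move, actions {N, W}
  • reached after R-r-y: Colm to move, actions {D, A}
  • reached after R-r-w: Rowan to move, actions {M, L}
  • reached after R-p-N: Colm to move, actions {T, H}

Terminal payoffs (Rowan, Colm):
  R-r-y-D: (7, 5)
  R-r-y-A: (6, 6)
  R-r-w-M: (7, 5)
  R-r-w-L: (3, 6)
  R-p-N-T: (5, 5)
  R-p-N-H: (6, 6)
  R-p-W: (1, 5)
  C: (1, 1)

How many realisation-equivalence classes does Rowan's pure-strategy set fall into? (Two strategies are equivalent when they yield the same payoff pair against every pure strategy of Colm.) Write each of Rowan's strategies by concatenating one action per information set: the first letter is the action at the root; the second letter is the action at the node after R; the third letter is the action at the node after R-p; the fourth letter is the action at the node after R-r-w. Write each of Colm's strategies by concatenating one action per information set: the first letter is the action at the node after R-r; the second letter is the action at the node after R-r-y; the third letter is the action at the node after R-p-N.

5

Rowan has 16 pure strategies: RrNM, RrNL, RrWM, RrWL, RpNM, RpNL, RpWM, RpWL, CrNM, CrNL, CrWM, CrWL, CpNM, CpNL, CpWM, CpWL. Columns: yDT, yDH, yAT, yAH, wDT, wDH, wAT, wAH.
{RrNM, RrWM} → row (7,5) (7,5) (6,6) (6,6) (7,5) (7,5) (7,5) (7,5)
{RrNL, RrWL} → row (7,5) (7,5) (6,6) (6,6) (3,6) (3,6) (3,6) (3,6)
{RpNM, RpNL} → row (5,5) (6,6) (5,5) (6,6) (5,5) (6,6) (5,5) (6,6)
{RpWM, RpWL} → row (1,5) (1,5) (1,5) (1,5) (1,5) (1,5) (1,5) (1,5)
{CrNM, CrNL, CrWM, CrWL, CpNM, CpNL, CpWM, CpWL} → row (1,1) (1,1) (1,1) (1,1) (1,1) (1,1) (1,1) (1,1)
That's 5 distinct rows out of 16 strategies.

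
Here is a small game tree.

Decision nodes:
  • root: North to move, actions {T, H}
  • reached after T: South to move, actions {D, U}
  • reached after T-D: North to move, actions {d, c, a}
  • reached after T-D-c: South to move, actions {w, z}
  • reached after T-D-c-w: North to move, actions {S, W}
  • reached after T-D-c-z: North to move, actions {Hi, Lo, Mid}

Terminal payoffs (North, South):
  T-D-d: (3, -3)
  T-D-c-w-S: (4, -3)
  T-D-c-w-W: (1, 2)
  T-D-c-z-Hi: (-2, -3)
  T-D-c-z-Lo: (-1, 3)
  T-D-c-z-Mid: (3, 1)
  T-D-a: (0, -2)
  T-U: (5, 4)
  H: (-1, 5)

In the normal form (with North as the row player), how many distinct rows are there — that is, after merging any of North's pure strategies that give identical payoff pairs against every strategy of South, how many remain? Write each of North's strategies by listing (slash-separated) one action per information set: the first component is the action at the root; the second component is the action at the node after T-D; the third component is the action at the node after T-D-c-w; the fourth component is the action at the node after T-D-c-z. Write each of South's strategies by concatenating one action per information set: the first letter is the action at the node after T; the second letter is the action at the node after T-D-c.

9

North has 36 pure strategies: T/d/S/Hi, T/d/S/Lo, T/d/S/Mid, T/d/W/Hi, T/d/W/Lo, T/d/W/Mid, T/c/S/Hi, T/c/S/Lo, T/c/S/Mid, T/c/W/Hi, T/c/W/Lo, T/c/W/Mid, T/a/S/Hi, T/a/S/Lo, T/a/S/Mid, T/a/W/Hi, T/a/W/Lo, T/a/W/Mid, H/d/S/Hi, H/d/S/Lo, H/d/S/Mid, H/d/W/Hi, H/d/W/Lo, H/d/W/Mid, H/c/S/Hi, H/c/S/Lo, H/c/S/Mid, H/c/W/Hi, H/c/W/Lo, H/c/W/Mid, H/a/S/Hi, H/a/S/Lo, H/a/S/Mid, H/a/W/Hi, H/a/W/Lo, H/a/W/Mid. Columns: Dw, Dz, Uw, Uz.
{T/d/S/Hi, T/d/S/Lo, T/d/S/Mid, T/d/W/Hi, T/d/W/Lo, T/d/W/Mid} → row (3,-3) (3,-3) (5,4) (5,4)
{T/c/S/Hi} → row (4,-3) (-2,-3) (5,4) (5,4)
{T/c/S/Lo} → row (4,-3) (-1,3) (5,4) (5,4)
{T/c/S/Mid} → row (4,-3) (3,1) (5,4) (5,4)
{T/c/W/Hi} → row (1,2) (-2,-3) (5,4) (5,4)
{T/c/W/Lo} → row (1,2) (-1,3) (5,4) (5,4)
{T/c/W/Mid} → row (1,2) (3,1) (5,4) (5,4)
{T/a/S/Hi, T/a/S/Lo, T/a/S/Mid, T/a/W/Hi, T/a/W/Lo, T/a/W/Mid} → row (0,-2) (0,-2) (5,4) (5,4)
{H/d/S/Hi, H/d/S/Lo, H/d/S/Mid, H/d/W/Hi, H/d/W/Lo, H/d/W/Mid, H/c/S/Hi, H/c/S/Lo, H/c/S/Mid, H/c/W/Hi, H/c/W/Lo, H/c/W/Mid, H/a/S/Hi, H/a/S/Lo, H/a/S/Mid, H/a/W/Hi, H/a/W/Lo, H/a/W/Mid} → row (-1,5) (-1,5) (-1,5) (-1,5)
That's 9 distinct rows out of 36 strategies.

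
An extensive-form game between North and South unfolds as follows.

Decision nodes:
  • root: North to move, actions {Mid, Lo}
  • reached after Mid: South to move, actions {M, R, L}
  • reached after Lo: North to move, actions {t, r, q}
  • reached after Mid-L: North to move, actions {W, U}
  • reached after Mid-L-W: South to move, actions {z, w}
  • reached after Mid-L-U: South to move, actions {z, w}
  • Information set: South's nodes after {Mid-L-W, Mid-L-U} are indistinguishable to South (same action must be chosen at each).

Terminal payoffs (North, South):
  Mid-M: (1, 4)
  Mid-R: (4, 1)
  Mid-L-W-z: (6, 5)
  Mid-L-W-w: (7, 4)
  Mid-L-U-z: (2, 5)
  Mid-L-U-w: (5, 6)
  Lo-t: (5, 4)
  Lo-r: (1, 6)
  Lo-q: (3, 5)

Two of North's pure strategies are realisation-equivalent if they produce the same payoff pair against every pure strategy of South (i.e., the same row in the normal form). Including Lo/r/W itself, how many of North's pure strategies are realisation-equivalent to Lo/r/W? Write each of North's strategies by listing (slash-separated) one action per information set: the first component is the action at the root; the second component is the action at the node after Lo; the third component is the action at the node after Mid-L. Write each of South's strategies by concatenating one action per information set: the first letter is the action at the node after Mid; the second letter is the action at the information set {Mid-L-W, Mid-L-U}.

Row for Lo/r/W (columns Mz, Mw, Rz, Rw, Lz, Lw): (1,6) (1,6) (1,6) (1,6) (1,6) (1,6).
Under Lo/r/W, North's choice at the node after Mid-L can never be reached regardless of what South does, so varying those choices leaves every outcome unchanged.
Holding the reachable choices fixed and varying the unreachable one freely already gives 2 equivalent strategies.
No other strategy reproduces this row, so those 2 are the full class: Lo/r/W, Lo/r/U.

2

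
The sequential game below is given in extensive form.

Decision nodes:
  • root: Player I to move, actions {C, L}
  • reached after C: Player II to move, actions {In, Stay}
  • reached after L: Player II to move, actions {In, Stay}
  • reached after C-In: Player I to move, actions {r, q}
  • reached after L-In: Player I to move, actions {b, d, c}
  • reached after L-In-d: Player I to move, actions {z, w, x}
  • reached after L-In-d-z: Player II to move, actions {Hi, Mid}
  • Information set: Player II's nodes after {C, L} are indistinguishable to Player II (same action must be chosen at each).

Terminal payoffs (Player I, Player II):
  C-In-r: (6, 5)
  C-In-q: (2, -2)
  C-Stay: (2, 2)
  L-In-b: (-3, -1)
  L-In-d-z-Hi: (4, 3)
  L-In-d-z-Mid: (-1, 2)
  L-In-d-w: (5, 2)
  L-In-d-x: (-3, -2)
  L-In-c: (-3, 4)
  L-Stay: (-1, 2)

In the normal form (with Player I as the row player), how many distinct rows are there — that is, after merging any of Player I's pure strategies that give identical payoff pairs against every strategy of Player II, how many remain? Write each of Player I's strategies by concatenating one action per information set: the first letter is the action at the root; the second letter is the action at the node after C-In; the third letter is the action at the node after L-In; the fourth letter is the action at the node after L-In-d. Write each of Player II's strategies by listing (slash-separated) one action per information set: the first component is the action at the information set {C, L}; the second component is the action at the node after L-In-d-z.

Player I has 36 pure strategies: Crbz, Crbw, Crbx, Crdz, Crdw, Crdx, Crcz, Crcw, Crcx, Cqbz, Cqbw, Cqbx, Cqdz, Cqdw, Cqdx, Cqcz, Cqcw, Cqcx, Lrbz, Lrbw, Lrbx, Lrdz, Lrdw, Lrdx, Lrcz, Lrcw, Lrcx, Lqbz, Lqbw, Lqbx, Lqdz, Lqdw, Lqdx, Lqcz, Lqcw, Lqcx. Columns: In/Hi, In/Mid, Stay/Hi, Stay/Mid.
{Crbz, Crbw, Crbx, Crdz, Crdw, Crdx, Crcz, Crcw, Crcx} → row (6,5) (6,5) (2,2) (2,2)
{Cqbz, Cqbw, Cqbx, Cqdz, Cqdw, Cqdx, Cqcz, Cqcw, Cqcx} → row (2,-2) (2,-2) (2,2) (2,2)
{Lrbz, Lrbw, Lrbx, Lqbz, Lqbw, Lqbx} → row (-3,-1) (-3,-1) (-1,2) (-1,2)
{Lrdz, Lqdz} → row (4,3) (-1,2) (-1,2) (-1,2)
{Lrdw, Lqdw} → row (5,2) (5,2) (-1,2) (-1,2)
{Lrdx, Lqdx} → row (-3,-2) (-3,-2) (-1,2) (-1,2)
{Lrcz, Lrcw, Lrcx, Lqcz, Lqcw, Lqcx} → row (-3,4) (-3,4) (-1,2) (-1,2)
That's 7 distinct rows out of 36 strategies.

7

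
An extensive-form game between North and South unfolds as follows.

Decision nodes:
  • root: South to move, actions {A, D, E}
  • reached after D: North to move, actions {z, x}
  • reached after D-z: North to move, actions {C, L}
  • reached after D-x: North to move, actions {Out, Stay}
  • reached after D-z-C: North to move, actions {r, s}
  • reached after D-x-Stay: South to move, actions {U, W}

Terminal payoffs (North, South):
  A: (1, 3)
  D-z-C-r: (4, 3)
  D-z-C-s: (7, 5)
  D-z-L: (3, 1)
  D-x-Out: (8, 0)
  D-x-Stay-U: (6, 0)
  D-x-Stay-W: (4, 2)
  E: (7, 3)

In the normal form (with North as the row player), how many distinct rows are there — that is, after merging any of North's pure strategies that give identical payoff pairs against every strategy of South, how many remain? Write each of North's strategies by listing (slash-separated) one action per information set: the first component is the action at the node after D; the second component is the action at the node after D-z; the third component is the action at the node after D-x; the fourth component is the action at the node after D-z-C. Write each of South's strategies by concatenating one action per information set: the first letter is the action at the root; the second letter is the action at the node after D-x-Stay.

North has 16 pure strategies: z/C/Out/r, z/C/Out/s, z/C/Stay/r, z/C/Stay/s, z/L/Out/r, z/L/Out/s, z/L/Stay/r, z/L/Stay/s, x/C/Out/r, x/C/Out/s, x/C/Stay/r, x/C/Stay/s, x/L/Out/r, x/L/Out/s, x/L/Stay/r, x/L/Stay/s. Columns: AU, AW, DU, DW, EU, EW.
{z/C/Out/r, z/C/Stay/r} → row (1,3) (1,3) (4,3) (4,3) (7,3) (7,3)
{z/C/Out/s, z/C/Stay/s} → row (1,3) (1,3) (7,5) (7,5) (7,3) (7,3)
{z/L/Out/r, z/L/Out/s, z/L/Stay/r, z/L/Stay/s} → row (1,3) (1,3) (3,1) (3,1) (7,3) (7,3)
{x/C/Out/r, x/C/Out/s, x/L/Out/r, x/L/Out/s} → row (1,3) (1,3) (8,0) (8,0) (7,3) (7,3)
{x/C/Stay/r, x/C/Stay/s, x/L/Stay/r, x/L/Stay/s} → row (1,3) (1,3) (6,0) (4,2) (7,3) (7,3)
That's 5 distinct rows out of 16 strategies.

5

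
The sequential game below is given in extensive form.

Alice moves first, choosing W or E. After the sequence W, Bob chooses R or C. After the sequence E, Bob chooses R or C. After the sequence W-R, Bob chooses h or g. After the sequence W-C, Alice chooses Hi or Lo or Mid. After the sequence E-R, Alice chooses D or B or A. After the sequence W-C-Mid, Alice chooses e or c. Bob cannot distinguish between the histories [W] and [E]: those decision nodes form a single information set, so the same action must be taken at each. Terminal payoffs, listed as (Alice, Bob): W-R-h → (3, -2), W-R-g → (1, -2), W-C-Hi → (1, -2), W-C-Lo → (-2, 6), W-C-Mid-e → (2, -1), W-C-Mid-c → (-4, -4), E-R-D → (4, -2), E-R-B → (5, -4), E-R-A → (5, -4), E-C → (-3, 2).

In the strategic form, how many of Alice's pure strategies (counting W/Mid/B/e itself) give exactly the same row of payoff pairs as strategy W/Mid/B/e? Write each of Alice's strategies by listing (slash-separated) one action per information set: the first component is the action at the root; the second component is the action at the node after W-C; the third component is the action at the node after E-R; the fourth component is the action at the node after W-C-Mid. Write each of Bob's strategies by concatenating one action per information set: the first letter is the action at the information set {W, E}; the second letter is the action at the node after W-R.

3

Row for W/Mid/B/e (columns Rh, Rg, Ch, Cg): (3,-2) (1,-2) (2,-1) (2,-1).
Under W/Mid/B/e, Alice's choice at the node after E-R can never be reached regardless of what Bob does, so varying those choices leaves every outcome unchanged.
Holding the reachable choices fixed and varying the unreachable one freely already gives 3 equivalent strategies.
No other strategy reproduces this row, so those 3 are the full class: W/Mid/D/e, W/Mid/B/e, W/Mid/A/e.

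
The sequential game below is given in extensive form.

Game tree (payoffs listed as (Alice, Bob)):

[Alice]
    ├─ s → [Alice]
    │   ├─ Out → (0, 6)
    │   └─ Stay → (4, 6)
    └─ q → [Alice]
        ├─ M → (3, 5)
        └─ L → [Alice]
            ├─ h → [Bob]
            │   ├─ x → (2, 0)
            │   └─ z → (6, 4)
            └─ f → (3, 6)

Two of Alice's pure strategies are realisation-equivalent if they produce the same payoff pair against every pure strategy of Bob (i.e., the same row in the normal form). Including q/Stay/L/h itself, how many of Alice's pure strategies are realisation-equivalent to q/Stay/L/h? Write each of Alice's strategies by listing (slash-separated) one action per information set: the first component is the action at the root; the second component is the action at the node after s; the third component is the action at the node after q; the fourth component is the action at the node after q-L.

2

Row for q/Stay/L/h (columns x, z): (2,0) (6,4).
Under q/Stay/L/h, Alice's choice at the node after s can never be reached regardless of what Bob does, so varying those choices leaves every outcome unchanged.
Holding the reachable choices fixed and varying the unreachable one freely already gives 2 equivalent strategies.
No other strategy reproduces this row, so those 2 are the full class: q/Out/L/h, q/Stay/L/h.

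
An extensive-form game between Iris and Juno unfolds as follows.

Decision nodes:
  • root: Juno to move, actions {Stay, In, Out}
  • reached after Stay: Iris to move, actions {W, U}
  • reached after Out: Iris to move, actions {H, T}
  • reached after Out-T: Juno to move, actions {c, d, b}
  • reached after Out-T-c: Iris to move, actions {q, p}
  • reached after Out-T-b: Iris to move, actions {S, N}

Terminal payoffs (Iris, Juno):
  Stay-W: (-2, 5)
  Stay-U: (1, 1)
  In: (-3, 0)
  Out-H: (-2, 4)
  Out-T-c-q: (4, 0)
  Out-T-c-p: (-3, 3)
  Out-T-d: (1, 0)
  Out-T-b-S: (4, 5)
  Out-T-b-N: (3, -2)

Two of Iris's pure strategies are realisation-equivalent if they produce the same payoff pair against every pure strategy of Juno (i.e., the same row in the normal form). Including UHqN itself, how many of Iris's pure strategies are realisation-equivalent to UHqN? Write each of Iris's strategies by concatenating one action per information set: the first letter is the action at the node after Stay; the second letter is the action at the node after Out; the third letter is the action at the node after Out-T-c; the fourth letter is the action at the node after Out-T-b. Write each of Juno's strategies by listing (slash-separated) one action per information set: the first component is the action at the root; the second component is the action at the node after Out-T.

4

Row for UHqN (columns Stay/c, Stay/d, Stay/b, In/c, In/d, In/b, Out/c, Out/d, Out/b): (1,1) (1,1) (1,1) (-3,0) (-3,0) (-3,0) (-2,4) (-2,4) (-2,4).
Under UHqN, Iris's choice at the node after Out-T-c and at the node after Out-T-b can never be reached regardless of what Juno does, so varying those choices leaves every outcome unchanged.
Holding the reachable choices fixed and varying the unreachable ones freely already gives 2 × 2 = 4 equivalent strategies.
No other strategy reproduces this row, so those 4 are the full class: UHqS, UHqN, UHpS, UHpN.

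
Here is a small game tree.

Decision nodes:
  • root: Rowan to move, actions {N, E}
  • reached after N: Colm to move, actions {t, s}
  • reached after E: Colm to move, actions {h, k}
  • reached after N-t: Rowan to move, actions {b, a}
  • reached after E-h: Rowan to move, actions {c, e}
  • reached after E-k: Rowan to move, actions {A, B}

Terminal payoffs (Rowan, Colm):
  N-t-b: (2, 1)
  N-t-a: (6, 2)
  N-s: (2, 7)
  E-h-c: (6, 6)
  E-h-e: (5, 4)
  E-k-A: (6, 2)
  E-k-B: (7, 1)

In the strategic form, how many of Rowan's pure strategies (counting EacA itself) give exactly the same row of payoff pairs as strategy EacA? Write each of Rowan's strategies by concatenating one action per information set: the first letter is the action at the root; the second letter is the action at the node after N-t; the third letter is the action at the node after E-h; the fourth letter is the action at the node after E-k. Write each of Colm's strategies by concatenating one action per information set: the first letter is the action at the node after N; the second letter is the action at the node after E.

Row for EacA (columns th, tk, sh, sk): (6,6) (6,2) (6,6) (6,2).
Under EacA, Rowan's choice at the node after N-t can never be reached regardless of what Colm does, so varying those choices leaves every outcome unchanged.
Holding the reachable choices fixed and varying the unreachable one freely already gives 2 equivalent strategies.
No other strategy reproduces this row, so those 2 are the full class: EbcA, EacA.

2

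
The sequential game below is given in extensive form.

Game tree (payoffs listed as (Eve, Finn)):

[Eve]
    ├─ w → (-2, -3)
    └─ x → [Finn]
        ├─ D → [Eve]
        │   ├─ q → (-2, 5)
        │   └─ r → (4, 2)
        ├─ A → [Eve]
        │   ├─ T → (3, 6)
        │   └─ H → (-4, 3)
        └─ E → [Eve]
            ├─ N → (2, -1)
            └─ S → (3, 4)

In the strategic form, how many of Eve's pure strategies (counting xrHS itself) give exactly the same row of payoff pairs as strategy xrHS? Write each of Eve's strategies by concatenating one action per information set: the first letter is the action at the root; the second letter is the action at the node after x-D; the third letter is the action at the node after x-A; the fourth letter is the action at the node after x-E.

1

Row for xrHS (columns D, A, E): (4,2) (-4,3) (3,4).
Every one of Eve's information sets is on the play path for some reply by Finn when Eve follows xrHS.
Changing the action at any of them therefore changes at least one column, so only xrHS itself gives this row.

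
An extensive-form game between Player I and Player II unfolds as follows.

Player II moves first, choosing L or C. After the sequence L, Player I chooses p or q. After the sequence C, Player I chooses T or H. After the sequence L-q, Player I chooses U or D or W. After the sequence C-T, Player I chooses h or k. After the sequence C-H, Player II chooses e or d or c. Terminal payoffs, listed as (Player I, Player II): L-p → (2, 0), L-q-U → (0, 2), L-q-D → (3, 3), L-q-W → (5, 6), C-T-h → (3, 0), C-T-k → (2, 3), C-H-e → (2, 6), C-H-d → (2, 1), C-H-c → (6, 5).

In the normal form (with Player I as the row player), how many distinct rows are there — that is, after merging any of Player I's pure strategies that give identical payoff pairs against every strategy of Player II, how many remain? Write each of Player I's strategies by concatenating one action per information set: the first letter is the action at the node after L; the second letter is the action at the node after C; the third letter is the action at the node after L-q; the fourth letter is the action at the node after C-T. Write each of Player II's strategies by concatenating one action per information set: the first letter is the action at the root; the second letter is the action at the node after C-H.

Player I has 24 pure strategies: pTUh, pTUk, pTDh, pTDk, pTWh, pTWk, pHUh, pHUk, pHDh, pHDk, pHWh, pHWk, qTUh, qTUk, qTDh, qTDk, qTWh, qTWk, qHUh, qHUk, qHDh, qHDk, qHWh, qHWk. Columns: Le, Ld, Lc, Ce, Cd, Cc.
{pTUh, pTDh, pTWh} → row (2,0) (2,0) (2,0) (3,0) (3,0) (3,0)
{pTUk, pTDk, pTWk} → row (2,0) (2,0) (2,0) (2,3) (2,3) (2,3)
{pHUh, pHUk, pHDh, pHDk, pHWh, pHWk} → row (2,0) (2,0) (2,0) (2,6) (2,1) (6,5)
{qTUh} → row (0,2) (0,2) (0,2) (3,0) (3,0) (3,0)
{qTUk} → row (0,2) (0,2) (0,2) (2,3) (2,3) (2,3)
{qTDh} → row (3,3) (3,3) (3,3) (3,0) (3,0) (3,0)
{qTDk} → row (3,3) (3,3) (3,3) (2,3) (2,3) (2,3)
{qTWh} → row (5,6) (5,6) (5,6) (3,0) (3,0) (3,0)
{qTWk} → row (5,6) (5,6) (5,6) (2,3) (2,3) (2,3)
{qHUh, qHUk} → row (0,2) (0,2) (0,2) (2,6) (2,1) (6,5)
{qHDh, qHDk} → row (3,3) (3,3) (3,3) (2,6) (2,1) (6,5)
{qHWh, qHWk} → row (5,6) (5,6) (5,6) (2,6) (2,1) (6,5)
That's 12 distinct rows out of 24 strategies.

12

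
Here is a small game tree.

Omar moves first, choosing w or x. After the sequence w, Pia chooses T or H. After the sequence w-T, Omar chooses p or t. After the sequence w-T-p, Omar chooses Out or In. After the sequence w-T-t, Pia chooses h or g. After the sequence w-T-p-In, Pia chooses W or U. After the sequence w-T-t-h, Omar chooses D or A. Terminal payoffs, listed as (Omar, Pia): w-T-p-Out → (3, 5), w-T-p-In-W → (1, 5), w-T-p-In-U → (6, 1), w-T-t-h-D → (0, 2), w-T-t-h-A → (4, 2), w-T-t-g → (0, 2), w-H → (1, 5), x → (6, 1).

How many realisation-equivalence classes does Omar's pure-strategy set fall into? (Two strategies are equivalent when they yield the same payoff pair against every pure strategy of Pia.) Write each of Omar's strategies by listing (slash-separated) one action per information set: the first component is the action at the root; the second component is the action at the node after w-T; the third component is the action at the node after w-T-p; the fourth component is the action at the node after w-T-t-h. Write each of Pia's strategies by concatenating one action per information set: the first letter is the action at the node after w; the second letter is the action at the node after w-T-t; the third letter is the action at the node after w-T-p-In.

Omar has 16 pure strategies: w/p/Out/D, w/p/Out/A, w/p/In/D, w/p/In/A, w/t/Out/D, w/t/Out/A, w/t/In/D, w/t/In/A, x/p/Out/D, x/p/Out/A, x/p/In/D, x/p/In/A, x/t/Out/D, x/t/Out/A, x/t/In/D, x/t/In/A. Columns: ThW, ThU, TgW, TgU, HhW, HhU, HgW, HgU.
{w/p/Out/D, w/p/Out/A} → row (3,5) (3,5) (3,5) (3,5) (1,5) (1,5) (1,5) (1,5)
{w/p/In/D, w/p/In/A} → row (1,5) (6,1) (1,5) (6,1) (1,5) (1,5) (1,5) (1,5)
{w/t/Out/D, w/t/In/D} → row (0,2) (0,2) (0,2) (0,2) (1,5) (1,5) (1,5) (1,5)
{w/t/Out/A, w/t/In/A} → row (4,2) (4,2) (0,2) (0,2) (1,5) (1,5) (1,5) (1,5)
{x/p/Out/D, x/p/Out/A, x/p/In/D, x/p/In/A, x/t/Out/D, x/t/Out/A, x/t/In/D, x/t/In/A} → row (6,1) (6,1) (6,1) (6,1) (6,1) (6,1) (6,1) (6,1)
That's 5 distinct rows out of 16 strategies.

5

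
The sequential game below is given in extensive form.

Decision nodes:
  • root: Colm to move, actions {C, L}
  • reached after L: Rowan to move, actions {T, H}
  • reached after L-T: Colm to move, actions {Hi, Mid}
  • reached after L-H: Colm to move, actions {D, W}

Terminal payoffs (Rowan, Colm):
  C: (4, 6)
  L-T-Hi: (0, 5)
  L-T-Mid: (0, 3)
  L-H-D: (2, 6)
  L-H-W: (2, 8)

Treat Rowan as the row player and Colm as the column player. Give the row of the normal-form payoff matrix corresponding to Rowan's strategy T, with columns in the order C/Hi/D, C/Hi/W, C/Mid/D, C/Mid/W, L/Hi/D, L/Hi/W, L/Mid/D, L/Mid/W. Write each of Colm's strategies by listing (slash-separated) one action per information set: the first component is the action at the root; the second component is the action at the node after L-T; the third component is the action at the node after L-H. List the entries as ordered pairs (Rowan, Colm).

(4,6) (4,6) (4,6) (4,6) (0,5) (0,5) (0,3) (0,3)

vs C/Hi/D: Colm plays C → (4, 6)
vs C/Hi/W: Colm plays C → (4, 6)
vs C/Mid/D: Colm plays C → (4, 6)
vs C/Mid/W: Colm plays C → (4, 6)
vs L/Hi/D: Colm plays L → Rowan plays T at [L] → Colm plays Hi at [L-T] → (0, 5)
vs L/Hi/W: Colm plays L → Rowan plays T at [L] → Colm plays Hi at [L-T] → (0, 5)
vs L/Mid/D: Colm plays L → Rowan plays T at [L] → Colm plays Mid at [L-T] → (0, 3)
vs L/Mid/W: Colm plays L → Rowan plays T at [L] → Colm plays Mid at [L-T] → (0, 3)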